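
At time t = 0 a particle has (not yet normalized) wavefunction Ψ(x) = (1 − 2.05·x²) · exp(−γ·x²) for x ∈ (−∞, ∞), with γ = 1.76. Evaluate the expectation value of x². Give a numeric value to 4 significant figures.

0.1109

⟨x²⟩ = ∫ x²·|Ψ|² dx / ∫|Ψ|² dx (integrals over the domain).
Expand each integrand as polynomial × e^(−2γx²) and use ∫x^(2j)·e^(−2γx²) dx = (2j−1)!!/(4γ)^j · √(π/(2γ)), odd powers → 0; here √(π/(2γ)) = 0.94472.
State is unnormalized: ∫|Ψ|² dx = 0.63485, and ∫Ψ*·x²·Ψ dx = 0.070417, so ⟨x²⟩ = 0.070417 / 0.63485.
⟨x²⟩ = 0.11092.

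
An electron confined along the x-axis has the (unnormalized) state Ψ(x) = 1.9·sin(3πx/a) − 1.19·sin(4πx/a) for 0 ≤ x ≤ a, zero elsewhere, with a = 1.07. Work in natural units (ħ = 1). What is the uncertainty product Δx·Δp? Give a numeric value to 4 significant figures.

Δx = √(⟨x²⟩−⟨x⟩²), Δp = √(⟨p²⟩−⟨p⟩²).
On 0 ≤ x ≤ a (j ≠ l): ∫sin²(jπx/a) dx = a/2, ∫sin(jπx/a)·sin(lπx/a) dx = 0; diagonal moments ∫x·sin²(jπx/a) dx = a²/4, ∫x²·sin²(jπx/a) dx = a³·(1/6 − 1/(4j²π²)); cross terms ∫x·sin(jπx/a)·sin(lπx/a) dx = 0 for j + l even and −4jla²/(π²(j² − l²)²) for j + l odd, ∫x²·sin(jπx/a)·sin(lπx/a) dx = (−1)^(j+l)·4jla³/(π²(j² − l²)²); higher powers the same way via product-to-sum and parts. d²/dx² sin(jπx/a) = −(jπ/a)²·sin(jπx/a); on 0 ≤ x ≤ a, ∫sin²(jπx/a) dx = a/2 and ∫sin(jπx/a)·sin(lπx/a) dx = 0 for j ≠ l, so only diagonal terms survive in ∫|Ψ|² and ∫Ψ·Ψ″; ∫Ψ·Ψ′ dx = [Ψ²/2] between the walls = 0.
Normalization: ∫|Ψ|² dx = 2.6890.
⟨x⟩ = 0.72610, ⟨x²⟩ = 0.58046 ⇒ Δx = 0.23074.
⟨p⟩ = 0.0000, ⟨p²⟩ = 94.586 ⇒ Δp = 9.7255.
Δx·Δp = 2.2440.

2.244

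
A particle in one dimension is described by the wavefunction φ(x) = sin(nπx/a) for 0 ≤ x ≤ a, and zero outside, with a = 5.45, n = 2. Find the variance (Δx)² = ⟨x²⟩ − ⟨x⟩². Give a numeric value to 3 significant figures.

2.10

Compute ⟨x⟩ and ⟨x²⟩ separately, then (Δx)² = ⟨x²⟩ − ⟨x⟩².
With sin²θ = (1 − cos2θ)/2 on 0 ≤ x ≤ a: ∫sin²(nπx/a) dx = a/2, ∫x·sin²(nπx/a) dx = a²/4, ∫x²·sin²(nπx/a) dx = a³·(1/6 − 1/(4n²π²)); higher powers xᵏ the same way, integrating xᵏ·cos(2nπx/a) by parts.
Normalization: ∫|φ|² dx = 2.7250.
⟨x⟩ = 2.7250 and ⟨x²⟩ = 9.5246.
(Δx)² = 9.5246 − (2.7250)² = 2.0990.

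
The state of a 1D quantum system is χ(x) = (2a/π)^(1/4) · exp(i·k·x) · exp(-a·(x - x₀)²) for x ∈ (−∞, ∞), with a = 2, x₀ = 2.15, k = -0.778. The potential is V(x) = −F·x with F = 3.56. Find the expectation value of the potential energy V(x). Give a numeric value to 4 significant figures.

-7.654

⟨V⟩ = ∫ V(x)·|χ|² dx.
Gaussian moments (u = x − x₀): ∫u^(2j)·e^(−2au²) du = (2j−1)!!/(4a)^j · √(π/(2a)), odd powers integrate to 0; here √(π/(2a)) = 0.88623.
⟨V⟩ = -7.6540.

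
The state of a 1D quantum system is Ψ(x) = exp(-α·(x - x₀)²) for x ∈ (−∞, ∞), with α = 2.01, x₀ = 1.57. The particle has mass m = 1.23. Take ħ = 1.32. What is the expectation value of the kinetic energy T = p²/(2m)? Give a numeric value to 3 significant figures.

1.42

T = −(ħ²/2m) d²/dx², so ⟨T⟩ = −(ħ²/2m) ∫ Ψ*·Ψ'' dx / ∫|Ψ|² dx; with m = 1.23.
Gaussian moments (u = x − x₀): ∫u^(2j)·e^(−2αu²) du = (2j−1)!!/(4α)^j · √(π/(2α)), odd powers integrate to 0; here √(π/(2α)) = 0.88402. Derivatives: d/dx e^(−αu²) = −2αu·e^(−αu²), d²/dx² e^(−αu²) = (4α²u² − 2α)·e^(−αu²).
State is unnormalized: ∫|Ψ|² dx = 0.88402, and ∫Ψ*·(−ħ²/2m · Ψ'') dx = 1.2586, so ⟨T⟩ = 1.2586 / 0.88402.
⟨T⟩ = 1.4237.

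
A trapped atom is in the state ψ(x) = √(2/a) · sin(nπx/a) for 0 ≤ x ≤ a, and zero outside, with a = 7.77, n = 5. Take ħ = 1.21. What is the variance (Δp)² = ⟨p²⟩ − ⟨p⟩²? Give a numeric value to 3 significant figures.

Compute ⟨p⟩ and ⟨p²⟩ separately; (Δp)² = ⟨p²⟩ − ⟨p⟩².
d/dx sin(nπx/a) = (nπ/a)·cos(nπx/a) and d²/dx² sin(nπx/a) = −(nπ/a)²·sin(nπx/a); on 0 ≤ x ≤ a, ∫sin²(nπx/a) dx = a/2 and ∫sin(nπx/a)·cos(nπx/a) dx = 0.
⟨p⟩ = 0.0000 and ⟨p²⟩ = 5.9837.
(Δp)² = 5.9837 − (0.0000)² = 5.9837.

5.98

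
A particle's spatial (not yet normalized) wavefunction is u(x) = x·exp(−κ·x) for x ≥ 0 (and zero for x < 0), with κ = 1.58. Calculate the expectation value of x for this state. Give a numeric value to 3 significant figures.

⟨x⟩ = ∫ x·|u|² dx / ∫|u|² dx (integrals over the domain).
Every integrand reduces to terms xʲ·e^(−2κx) on [0, ∞); use ∫₀^∞ xʲ·e^(−2κx) dx = j!/(2κ)^(j+1).
State is unnormalized: ∫|u|² dx = 0.063382, and ∫u*·x·u dx = 0.060173, so ⟨x⟩ = 0.060173 / 0.063382.
⟨x⟩ = 0.94937.

0.949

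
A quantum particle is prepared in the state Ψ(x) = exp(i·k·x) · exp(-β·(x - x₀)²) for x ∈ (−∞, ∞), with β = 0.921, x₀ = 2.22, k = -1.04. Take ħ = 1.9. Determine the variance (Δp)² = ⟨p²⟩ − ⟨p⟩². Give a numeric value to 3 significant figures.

Compute ⟨p⟩ and ⟨p²⟩ separately; (Δp)² = ⟨p²⟩ − ⟨p⟩².
Gaussian moments (u = x − x₀): ∫u^(2j)·e^(−2βu²) du = (2j−1)!!/(4β)^j · √(π/(2β)), odd powers integrate to 0; here √(π/(2β)) = 1.3060. Derivatives: Ψ′ = (ik − 2βu)·Ψ, Ψ″ = ((ik − 2βu)² − 2β)·Ψ; the odd-in-u pieces drop out.
Normalization: ∫|Ψ|² dx = 1.3060.
⟨p⟩ = -1.9760 and ⟨p²⟩ = 7.2294.
(Δp)² = 7.2294 − (-1.9760)² = 3.3248.

3.32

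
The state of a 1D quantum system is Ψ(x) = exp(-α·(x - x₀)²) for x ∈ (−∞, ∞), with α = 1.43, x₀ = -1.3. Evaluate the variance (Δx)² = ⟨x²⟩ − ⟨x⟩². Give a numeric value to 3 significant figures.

Compute ⟨x⟩ and ⟨x²⟩ separately, then (Δx)² = ⟨x²⟩ − ⟨x⟩².
Gaussian moments (u = x − x₀): ∫u^(2j)·e^(−2αu²) du = (2j−1)!!/(4α)^j · √(π/(2α)), odd powers integrate to 0; here √(π/(2α)) = 1.0481.
Normalization: ∫|Ψ|² dx = 1.0481.
⟨x⟩ = -1.3000 and ⟨x²⟩ = 1.8648.
(Δx)² = 1.8648 − (-1.3000)² = 0.17483.

0.175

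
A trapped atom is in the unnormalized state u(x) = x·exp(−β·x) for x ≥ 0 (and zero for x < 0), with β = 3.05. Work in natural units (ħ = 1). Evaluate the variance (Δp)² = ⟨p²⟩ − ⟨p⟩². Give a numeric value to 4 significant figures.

9.303

Compute ⟨p⟩ and ⟨p²⟩ separately; (Δp)² = ⟨p²⟩ − ⟨p⟩².
Differentiate x·exp(−β·x) with the product rule; every integrand then reduces to terms xʲ·e^(−2βx) on [0, ∞), with ∫₀^∞ xʲ·e^(−2βx) dx = j!/(2β)^(j+1).
Normalization: ∫|u|² dx = 0.0088113.
⟨p⟩ = 0.0000 and ⟨p²⟩ = 9.3025.
(Δp)² = 9.3025 − (0.0000)² = 9.3025.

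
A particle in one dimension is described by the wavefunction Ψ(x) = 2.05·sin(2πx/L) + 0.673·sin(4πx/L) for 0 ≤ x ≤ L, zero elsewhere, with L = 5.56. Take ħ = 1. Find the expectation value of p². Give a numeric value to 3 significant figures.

1.65

p² Ψ = −ħ² d²Ψ/dx²; ⟨p²⟩ = −ħ² ∫ Ψ*·Ψ'' dx / ∫|Ψ|² dx.
d²/dx² sin(jπx/L) = −(jπ/L)²·sin(jπx/L); on 0 ≤ x ≤ L, ∫sin²(jπx/L) dx = L/2 and ∫sin(jπx/L)·sin(lπx/L) dx = 0 for j ≠ l, so only diagonal terms survive in ∫|Ψ|² and ∫Ψ·Ψ″; ∫Ψ·Ψ′ dx = [Ψ²/2] between the walls = 0.
State is unnormalized: ∫|Ψ|² dx = 12.942, and ∫Ψ*·(−ħ² Ψ'') dx = 21.352, so ⟨p²⟩ = 21.352 / 12.942.
⟨p²⟩ = 1.6498.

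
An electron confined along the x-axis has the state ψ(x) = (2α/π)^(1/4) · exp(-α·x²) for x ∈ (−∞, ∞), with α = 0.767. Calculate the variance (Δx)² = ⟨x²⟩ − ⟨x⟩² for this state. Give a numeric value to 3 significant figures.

Compute ⟨x⟩ and ⟨x²⟩ separately, then (Δx)² = ⟨x²⟩ − ⟨x⟩².
Gaussian moments: ∫x^(2j)·e^(−2αx²) dx = (2j−1)!!/(4α)^j · √(π/(2α)), odd powers integrate to 0; here √(π/(2α)) = 1.4311.
⟨x⟩ = 0.0000 and ⟨x²⟩ = 0.32595.
(Δx)² = 0.32595 − (0.0000)² = 0.32595.

0.326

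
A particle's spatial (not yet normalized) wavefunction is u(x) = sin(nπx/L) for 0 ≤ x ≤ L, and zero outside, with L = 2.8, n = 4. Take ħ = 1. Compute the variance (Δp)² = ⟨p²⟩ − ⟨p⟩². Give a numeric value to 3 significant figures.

20.1

Compute ⟨p⟩ and ⟨p²⟩ separately; (Δp)² = ⟨p²⟩ − ⟨p⟩².
d/dx sin(nπx/L) = (nπ/L)·cos(nπx/L) and d²/dx² sin(nπx/L) = −(nπ/L)²·sin(nπx/L); on 0 ≤ x ≤ L, ∫sin²(nπx/L) dx = L/2 and ∫sin(nπx/L)·cos(nπx/L) dx = 0.
Normalization: ∫|u|² dx = 1.4000.
⟨p⟩ = 0.0000 and ⟨p²⟩ = 20.142.
(Δp)² = 20.142 − (0.0000)² = 20.142.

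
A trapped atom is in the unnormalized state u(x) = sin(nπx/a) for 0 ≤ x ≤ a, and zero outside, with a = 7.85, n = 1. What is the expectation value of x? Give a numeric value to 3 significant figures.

⟨x⟩ = ∫ x·|u|² dx / ∫|u|² dx (integrals over the domain).
With sin²θ = (1 − cos2θ)/2 on 0 ≤ x ≤ a: ∫sin²(nπx/a) dx = a/2, ∫x·sin²(nπx/a) dx = a²/4, ∫x²·sin²(nπx/a) dx = a³·(1/6 − 1/(4n²π²)); higher powers xᵏ the same way, integrating xᵏ·cos(2nπx/a) by parts.
State is unnormalized: ∫|u|² dx = 3.9250, and ∫u*·x·u dx = 15.406, so ⟨x⟩ = 15.406 / 3.9250.
⟨x⟩ = 3.9250.

3.93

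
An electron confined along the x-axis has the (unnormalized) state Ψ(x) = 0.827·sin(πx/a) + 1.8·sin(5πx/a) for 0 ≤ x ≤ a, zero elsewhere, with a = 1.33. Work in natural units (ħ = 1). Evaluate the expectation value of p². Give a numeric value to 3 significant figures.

p² Ψ = −ħ² d²Ψ/dx²; ⟨p²⟩ = −ħ² ∫ Ψ*·Ψ'' dx / ∫|Ψ|² dx.
d²/dx² sin(jπx/a) = −(jπ/a)²·sin(jπx/a); on 0 ≤ x ≤ a, ∫sin²(jπx/a) dx = a/2 and ∫sin(jπx/a)·sin(lπx/a) dx = 0 for j ≠ l, so only diagonal terms survive in ∫|Ψ|² and ∫Ψ·Ψ″; ∫Ψ·Ψ′ dx = [Ψ²/2] between the walls = 0.
State is unnormalized: ∫|Ψ|² dx = 2.6094, and ∫Ψ*·(−ħ² Ψ'') dx = 303.08, so ⟨p²⟩ = 303.08 / 2.6094.
⟨p²⟩ = 116.15.

116.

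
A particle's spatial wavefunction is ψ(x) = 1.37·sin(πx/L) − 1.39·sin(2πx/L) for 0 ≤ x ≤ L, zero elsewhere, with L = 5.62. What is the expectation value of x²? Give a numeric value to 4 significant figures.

⟨x²⟩ = ∫ x²·|ψ|² dx / ∫|ψ|² dx (integrals over the domain).
On 0 ≤ x ≤ L (j ≠ l): ∫sin²(jπx/L) dx = L/2, ∫sin(jπx/L)·sin(lπx/L) dx = 0; diagonal moments ∫x·sin²(jπx/L) dx = L²/4, ∫x²·sin²(jπx/L) dx = L³·(1/6 − 1/(4j²π²)); cross terms ∫x·sin(jπx/L)·sin(lπx/L) dx = 0 for j + l even and −4jlL²/(π²(j² − l²)²) for j + l odd, ∫x²·sin(jπx/L)·sin(lπx/L) dx = (−1)^(j+l)·4jlL³/(π²(j² − l²)²); higher powers the same way via product-to-sum and parts.
State is unnormalized: ∫|ψ|² dx = 10.703, and ∫ψ*·x²·ψ dx = 162.96, so ⟨x²⟩ = 162.96 / 10.703.
⟨x²⟩ = 15.225.

15.23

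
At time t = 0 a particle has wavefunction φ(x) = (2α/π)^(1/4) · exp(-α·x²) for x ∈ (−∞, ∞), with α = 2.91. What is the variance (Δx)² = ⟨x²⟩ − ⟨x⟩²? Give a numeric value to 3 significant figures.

0.0859

Compute ⟨x⟩ and ⟨x²⟩ separately, then (Δx)² = ⟨x²⟩ − ⟨x⟩².
Gaussian moments: ∫x^(2j)·e^(−2αx²) dx = (2j−1)!!/(4α)^j · √(π/(2α)), odd powers integrate to 0; here √(π/(2α)) = 0.73471.
⟨x⟩ = 0.0000 and ⟨x²⟩ = 0.085911.
(Δx)² = 0.085911 − (0.0000)² = 0.085911.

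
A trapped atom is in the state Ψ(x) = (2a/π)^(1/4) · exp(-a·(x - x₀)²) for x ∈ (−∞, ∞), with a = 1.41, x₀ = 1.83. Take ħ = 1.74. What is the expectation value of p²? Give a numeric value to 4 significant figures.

4.269

p² Ψ = −ħ² d²Ψ/dx²; ⟨p²⟩ = −ħ² ∫ Ψ*·Ψ'' dx.
Gaussian moments (u = x − x₀): ∫u^(2j)·e^(−2au²) du = (2j−1)!!/(4a)^j · √(π/(2a)), odd powers integrate to 0; here √(π/(2a)) = 1.0555. Derivatives: d/dx e^(−au²) = −2au·e^(−au²), d²/dx² e^(−au²) = (4a²u² − 2a)·e^(−au²).
⟨p²⟩ = 4.2689.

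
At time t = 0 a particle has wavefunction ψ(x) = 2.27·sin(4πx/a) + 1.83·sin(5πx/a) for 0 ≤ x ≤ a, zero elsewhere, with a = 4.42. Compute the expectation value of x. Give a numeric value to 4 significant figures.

⟨x⟩ = ∫ x·|ψ|² dx / ∫|ψ|² dx (integrals over the domain).
On 0 ≤ x ≤ a (j ≠ l): ∫sin²(jπx/a) dx = a/2, ∫sin(jπx/a)·sin(lπx/a) dx = 0; diagonal moments ∫x·sin²(jπx/a) dx = a²/4, ∫x²·sin²(jπx/a) dx = a³·(1/6 − 1/(4j²π²)); cross terms ∫x·sin(jπx/a)·sin(lπx/a) dx = 0 for j + l even and −4jla²/(π²(j² − l²)²) for j + l odd, ∫x²·sin(jπx/a)·sin(lπx/a) dx = (−1)^(j+l)·4jla³/(π²(j² − l²)²); higher powers the same way via product-to-sum and parts.
State is unnormalized: ∫|ψ|² dx = 18.789, and ∫ψ*·x·ψ dx = 25.281, so ⟨x⟩ = 25.281 / 18.789.
⟨x⟩ = 1.3455.

1.346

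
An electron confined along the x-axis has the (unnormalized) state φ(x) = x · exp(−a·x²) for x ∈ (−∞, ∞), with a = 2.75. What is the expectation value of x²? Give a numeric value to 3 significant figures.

⟨x²⟩ = ∫ x²·|φ|² dx / ∫|φ|² dx (integrals over the domain).
Expand each integrand as polynomial × e^(−2ax²) and use ∫x^(2j)·e^(−2ax²) dx = (2j−1)!!/(4a)^j · √(π/(2a)), odd powers → 0; here √(π/(2a)) = 0.75578.
State is unnormalized: ∫|φ|² dx = 0.068707, and ∫φ*·x²·φ dx = 0.018738, so ⟨x²⟩ = 0.018738 / 0.068707.
⟨x²⟩ = 0.27273.

0.273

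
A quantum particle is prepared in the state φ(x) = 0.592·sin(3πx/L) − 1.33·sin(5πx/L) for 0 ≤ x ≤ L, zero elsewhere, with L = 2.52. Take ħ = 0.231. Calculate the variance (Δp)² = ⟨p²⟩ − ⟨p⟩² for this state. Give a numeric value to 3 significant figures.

Compute ⟨p⟩ and ⟨p²⟩ separately; (Δp)² = ⟨p²⟩ − ⟨p⟩².
d²/dx² sin(jπx/L) = −(jπ/L)²·sin(jπx/L); on 0 ≤ x ≤ L, ∫sin²(jπx/L) dx = L/2 and ∫sin(jπx/L)·sin(lπx/L) dx = 0 for j ≠ l, so only diagonal terms survive in ∫|φ|² and ∫φ·φ″; ∫φ·φ′ dx = [φ²/2] between the walls = 0.
Normalization: ∫|φ|² dx = 2.6704.
⟨p⟩ = 0.0000 and ⟨p²⟩ = 1.8539.
(Δp)² = 1.8539 − (0.0000)² = 1.8539.

1.85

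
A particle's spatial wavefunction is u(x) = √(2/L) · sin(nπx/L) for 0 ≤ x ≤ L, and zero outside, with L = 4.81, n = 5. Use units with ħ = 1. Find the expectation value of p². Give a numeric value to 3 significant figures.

p² u = −ħ² d²u/dx²; ⟨p²⟩ = −ħ² ∫ u*·u'' dx.
d/dx sin(nπx/L) = (nπ/L)·cos(nπx/L) and d²/dx² sin(nπx/L) = −(nπ/L)²·sin(nπx/L); on 0 ≤ x ≤ L, ∫sin²(nπx/L) dx = L/2 and ∫sin(nπx/L)·cos(nπx/L) dx = 0.
⟨p²⟩ = 10.665.

10.7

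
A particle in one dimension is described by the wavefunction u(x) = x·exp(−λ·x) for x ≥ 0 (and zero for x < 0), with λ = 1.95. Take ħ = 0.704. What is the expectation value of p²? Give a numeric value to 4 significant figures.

p² u = −ħ² d²u/dx²; ⟨p²⟩ = −ħ² ∫ u*·u'' dx / ∫|u|² dx.
Differentiate x·exp(−λ·x) with the product rule; every integrand then reduces to terms xʲ·e^(−2λx) on [0, ∞), with ∫₀^∞ xʲ·e^(−2λx) dx = j!/(2λ)^(j+1).
State is unnormalized: ∫|u|² dx = 0.033716, and ∫u*·(−ħ² u'') dx = 0.063541, so ⟨p²⟩ = 0.063541 / 0.033716.
⟨p²⟩ = 1.8846.

1.885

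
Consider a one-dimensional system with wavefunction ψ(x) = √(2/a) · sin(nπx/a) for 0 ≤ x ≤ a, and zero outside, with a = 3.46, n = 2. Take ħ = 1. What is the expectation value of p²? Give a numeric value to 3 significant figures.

3.30

p² ψ = −ħ² d²ψ/dx²; ⟨p²⟩ = −ħ² ∫ ψ*·ψ'' dx.
d/dx sin(nπx/a) = (nπ/a)·cos(nπx/a) and d²/dx² sin(nπx/a) = −(nπ/a)²·sin(nπx/a); on 0 ≤ x ≤ a, ∫sin²(nπx/a) dx = a/2 and ∫sin(nπx/a)·cos(nπx/a) dx = 0.
⟨p²⟩ = 3.2977.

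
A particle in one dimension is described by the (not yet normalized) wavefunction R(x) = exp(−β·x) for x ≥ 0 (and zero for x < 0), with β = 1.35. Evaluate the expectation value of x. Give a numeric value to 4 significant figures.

0.3704

⟨x⟩ = ∫ x·|R|² dx / ∫|R|² dx (integrals over the domain).
Every integrand reduces to terms xʲ·e^(−2βx) on [0, ∞); use ∫₀^∞ xʲ·e^(−2βx) dx = j!/(2β)^(j+1).
State is unnormalized: ∫|R|² dx = 0.37037, and ∫R*·x·R dx = 0.13717, so ⟨x⟩ = 0.13717 / 0.37037.
⟨x⟩ = 0.37037.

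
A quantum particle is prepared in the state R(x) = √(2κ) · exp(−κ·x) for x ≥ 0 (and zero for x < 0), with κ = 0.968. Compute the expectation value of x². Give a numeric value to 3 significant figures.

⟨x²⟩ = ∫ x²·|R|² dx (integrals over the domain).
Every integrand reduces to terms xʲ·e^(−2κx) on [0, ∞); use ∫₀^∞ xʲ·e^(−2κx) dx = j!/(2κ)^(j+1).
⟨x²⟩ = 0.53360.

0.534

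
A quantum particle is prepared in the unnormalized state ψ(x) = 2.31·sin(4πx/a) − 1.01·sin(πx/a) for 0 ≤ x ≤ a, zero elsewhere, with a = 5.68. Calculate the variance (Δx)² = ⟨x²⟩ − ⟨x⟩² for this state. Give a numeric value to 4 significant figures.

2.337

Compute ⟨x⟩ and ⟨x²⟩ separately, then (Δx)² = ⟨x²⟩ − ⟨x⟩².
On 0 ≤ x ≤ a (j ≠ l): ∫sin²(jπx/a) dx = a/2, ∫sin(jπx/a)·sin(lπx/a) dx = 0; diagonal moments ∫x·sin²(jπx/a) dx = a²/4, ∫x²·sin²(jπx/a) dx = a³·(1/6 − 1/(4j²π²)); cross terms ∫x·sin(jπx/a)·sin(lπx/a) dx = 0 for j + l even and −4jla²/(π²(j² − l²)²) for j + l odd, ∫x²·sin(jπx/a)·sin(lπx/a) dx = (−1)^(j+l)·4jla³/(π²(j² − l²)²); higher powers the same way via product-to-sum and parts.
Normalization: ∫|ψ|² dx = 18.052.
⟨x⟩ = 2.9001 and ⟨x²⟩ = 10.747.
(Δx)² = 10.747 − (2.9001)² = 2.3369.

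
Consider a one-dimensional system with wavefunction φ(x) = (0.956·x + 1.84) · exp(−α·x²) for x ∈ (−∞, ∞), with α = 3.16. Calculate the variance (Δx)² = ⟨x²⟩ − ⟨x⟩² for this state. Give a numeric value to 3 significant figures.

Compute ⟨x⟩ and ⟨x²⟩ separately, then (Δx)² = ⟨x²⟩ − ⟨x⟩².
Expand each integrand as polynomial × e^(−2αx²) and use ∫x^(2j)·e^(−2αx²) dx = (2j−1)!!/(4α)^j · √(π/(2α)), odd powers → 0; here √(π/(2α)) = 0.70504.
Normalization: ∫|φ|² dx = 2.4380.
⟨x⟩ = 0.080491 and ⟨x²⟩ = 0.082422.
(Δx)² = 0.082422 − (0.080491)² = 0.075944.

0.0759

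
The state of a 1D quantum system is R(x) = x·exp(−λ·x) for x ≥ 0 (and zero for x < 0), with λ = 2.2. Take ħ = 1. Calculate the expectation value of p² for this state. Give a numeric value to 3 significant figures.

4.84

p² R = −ħ² d²R/dx²; ⟨p²⟩ = −ħ² ∫ R*·R'' dx / ∫|R|² dx.
Differentiate x·exp(−λ·x) with the product rule; every integrand then reduces to terms xʲ·e^(−2λx) on [0, ∞), with ∫₀^∞ xʲ·e^(−2λx) dx = j!/(2λ)^(j+1).
State is unnormalized: ∫|R|² dx = 0.023479, and ∫R*·(−ħ² R'') dx = 0.11364, so ⟨p²⟩ = 0.11364 / 0.023479.
⟨p²⟩ = 4.8400.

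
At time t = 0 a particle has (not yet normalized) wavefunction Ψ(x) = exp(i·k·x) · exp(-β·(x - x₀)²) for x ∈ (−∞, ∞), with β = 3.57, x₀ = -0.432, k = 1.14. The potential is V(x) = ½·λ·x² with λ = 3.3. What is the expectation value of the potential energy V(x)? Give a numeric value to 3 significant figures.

⟨V⟩ = ∫ V(x)·|Ψ|² dx / ∫|Ψ|² dx.
Gaussian moments (u = x − x₀): ∫u^(2j)·e^(−2βu²) du = (2j−1)!!/(4β)^j · √(π/(2β)), odd powers integrate to 0; here √(π/(2β)) = 0.66332.
State is unnormalized: ∫|Ψ|² dx = 0.66332, and ∫Ψ*·V(x)·Ψ dx = 0.28090, so ⟨V⟩ = 0.28090 / 0.66332.
⟨V⟩ = 0.42348.

0.423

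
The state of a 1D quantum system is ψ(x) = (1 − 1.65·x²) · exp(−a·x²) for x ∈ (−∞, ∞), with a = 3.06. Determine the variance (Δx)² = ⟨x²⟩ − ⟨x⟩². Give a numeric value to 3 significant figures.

Compute ⟨x⟩ and ⟨x²⟩ separately, then (Δx)² = ⟨x²⟩ − ⟨x⟩².
Expand each integrand as polynomial × e^(−2ax²) and use ∫x^(2j)·e^(−2ax²) dx = (2j−1)!!/(4a)^j · √(π/(2a)), odd powers → 0; here √(π/(2a)) = 0.71647.
Normalization: ∫|ψ|² dx = 0.56236.
⟨x⟩ = 0.0000 and ⟨x²⟩ = 0.048272.
(Δx)² = 0.048272 − (0.0000)² = 0.048272.

0.0483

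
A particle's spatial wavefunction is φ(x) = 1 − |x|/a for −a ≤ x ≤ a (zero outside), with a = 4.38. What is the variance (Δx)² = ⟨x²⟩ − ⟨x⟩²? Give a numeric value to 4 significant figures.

Compute ⟨x⟩ and ⟨x²⟩ separately, then (Δx)² = ⟨x²⟩ − ⟨x⟩².
φ is even, so ∫ over [−a, a] = 2∫₀ᵃ with φ = 1 − x/a there: ∫₀ᵃ (1 − x/a)² dx = a/3, ∫₀ᵃ x²(1 − x/a)² dx = a³/30, ∫₀ᵃ x⁴(1 − x/a)² dx = a⁵/105.
Normalization: ∫|φ|² dx = 2.9200.
⟨x⟩ = 0.0000 and ⟨x²⟩ = 1.9184.
(Δx)² = 1.9184 − (0.0000)² = 1.9184.

1.918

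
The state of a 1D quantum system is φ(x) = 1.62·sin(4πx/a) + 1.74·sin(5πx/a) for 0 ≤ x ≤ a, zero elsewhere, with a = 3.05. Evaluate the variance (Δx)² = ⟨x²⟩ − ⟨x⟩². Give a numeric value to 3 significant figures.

0.381

Compute ⟨x⟩ and ⟨x²⟩ separately, then (Δx)² = ⟨x²⟩ − ⟨x⟩².
On 0 ≤ x ≤ a (j ≠ l): ∫sin²(jπx/a) dx = a/2, ∫sin(jπx/a)·sin(lπx/a) dx = 0; diagonal moments ∫x·sin²(jπx/a) dx = a²/4, ∫x²·sin²(jπx/a) dx = a³·(1/6 − 1/(4j²π²)); cross terms ∫x·sin(jπx/a)·sin(lπx/a) dx = 0 for j + l even and −4jla²/(π²(j² − l²)²) for j + l odd, ∫x²·sin(jπx/a)·sin(lπx/a) dx = (−1)^(j+l)·4jla³/(π²(j² − l²)²); higher powers the same way via product-to-sum and parts.
Normalization: ∫|φ|² dx = 8.6193.
⟨x⟩ = 0.91613 and ⟨x²⟩ = 1.2200.
(Δx)² = 1.2200 − (0.91613)² = 0.38071.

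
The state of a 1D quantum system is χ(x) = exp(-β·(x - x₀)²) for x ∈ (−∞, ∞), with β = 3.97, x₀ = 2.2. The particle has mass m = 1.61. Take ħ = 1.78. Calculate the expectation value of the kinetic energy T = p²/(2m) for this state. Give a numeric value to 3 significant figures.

3.91

T = −(ħ²/2m) d²/dx², so ⟨T⟩ = −(ħ²/2m) ∫ χ*·χ'' dx / ∫|χ|² dx; with m = 1.61.
Gaussian moments (u = x − x₀): ∫u^(2j)·e^(−2βu²) du = (2j−1)!!/(4β)^j · √(π/(2β)), odd powers integrate to 0; here √(π/(2β)) = 0.62902. Derivatives: d/dx e^(−βu²) = −2βu·e^(−βu²), d²/dx² e^(−βu²) = (4β²u² − 2β)·e^(−βu²).
State is unnormalized: ∫|χ|² dx = 0.62902, and ∫χ*·(−ħ²/2m · χ'') dx = 2.4572, so ⟨T⟩ = 2.4572 / 0.62902.
⟨T⟩ = 3.9064.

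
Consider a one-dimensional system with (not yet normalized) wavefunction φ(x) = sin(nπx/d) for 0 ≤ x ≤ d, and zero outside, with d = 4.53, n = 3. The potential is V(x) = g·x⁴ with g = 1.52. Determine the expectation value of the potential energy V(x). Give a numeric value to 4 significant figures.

⟨V⟩ = ∫ V(x)·|φ|² dx / ∫|φ|² dx.
With sin²θ = (1 − cos2θ)/2 on 0 ≤ x ≤ d: ∫sin²(nπx/d) dx = d/2, ∫x·sin²(nπx/d) dx = d²/4, ∫x²·sin²(nπx/d) dx = d³·(1/6 − 1/(4n²π²)); higher powers xᵏ the same way, integrating xᵏ·cos(2nπx/d) by parts.
State is unnormalized: ∫|φ|² dx = 2.2650, and ∫φ*·V(x)·φ dx = 273.91, so ⟨V⟩ = 273.91 / 2.2650.
⟨V⟩ = 120.93.

120.9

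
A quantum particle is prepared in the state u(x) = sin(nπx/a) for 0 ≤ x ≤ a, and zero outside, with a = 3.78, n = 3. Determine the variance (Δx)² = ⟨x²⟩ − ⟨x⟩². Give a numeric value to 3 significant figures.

1.11

Compute ⟨x⟩ and ⟨x²⟩ separately, then (Δx)² = ⟨x²⟩ − ⟨x⟩².
With sin²θ = (1 − cos2θ)/2 on 0 ≤ x ≤ a: ∫sin²(nπx/a) dx = a/2, ∫x·sin²(nπx/a) dx = a²/4, ∫x²·sin²(nπx/a) dx = a³·(1/6 − 1/(4n²π²)); higher powers xᵏ the same way, integrating xᵏ·cos(2nπx/a) by parts.
Normalization: ∫|u|² dx = 1.8900.
⟨x⟩ = 1.8900 and ⟨x²⟩ = 4.6824.
(Δx)² = 4.6824 − (1.8900)² = 1.1103.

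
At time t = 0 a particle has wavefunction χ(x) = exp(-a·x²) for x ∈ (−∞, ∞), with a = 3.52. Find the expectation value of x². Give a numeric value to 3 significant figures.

⟨x²⟩ = ∫ x²·|χ|² dx / ∫|χ|² dx (integrals over the domain).
Gaussian moments: ∫x^(2j)·e^(−2ax²) dx = (2j−1)!!/(4a)^j · √(π/(2a)), odd powers integrate to 0; here √(π/(2a)) = 0.66802.
State is unnormalized: ∫|χ|² dx = 0.66802, and ∫χ*·x²·χ dx = 0.047445, so ⟨x²⟩ = 0.047445 / 0.66802.
⟨x²⟩ = 0.071023.

0.0710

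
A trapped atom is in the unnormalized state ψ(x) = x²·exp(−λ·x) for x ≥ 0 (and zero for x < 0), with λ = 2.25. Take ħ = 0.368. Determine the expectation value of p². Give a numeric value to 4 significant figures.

0.2285

p² ψ = −ħ² d²ψ/dx²; ⟨p²⟩ = −ħ² ∫ ψ*·ψ'' dx / ∫|ψ|² dx.
Differentiate x²·exp(−λ·x) with the product rule; every integrand then reduces to terms xʲ·e^(−2λx) on [0, ∞), with ∫₀^∞ xʲ·e^(−2λx) dx = j!/(2λ)^(j+1).
State is unnormalized: ∫|ψ|² dx = 0.013006, and ∫ψ*·(−ħ² ψ'') dx = 0.0029723, so ⟨p²⟩ = 0.0029723 / 0.013006.
⟨p²⟩ = 0.22853.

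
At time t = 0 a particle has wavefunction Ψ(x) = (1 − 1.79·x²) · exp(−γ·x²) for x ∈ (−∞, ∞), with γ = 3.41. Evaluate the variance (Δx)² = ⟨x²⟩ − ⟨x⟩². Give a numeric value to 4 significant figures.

0.04375

Compute ⟨x⟩ and ⟨x²⟩ separately, then (Δx)² = ⟨x²⟩ − ⟨x⟩².
Expand each integrand as polynomial × e^(−2γx²) and use ∫x^(2j)·e^(−2γx²) dx = (2j−1)!!/(4γ)^j · √(π/(2γ)), odd powers → 0; here √(π/(2γ)) = 0.67871.
Normalization: ∫|Ψ|² dx = 0.53564.
⟨x⟩ = 0.0000 and ⟨x²⟩ = 0.043748.
(Δx)² = 0.043748 − (0.0000)² = 0.043748.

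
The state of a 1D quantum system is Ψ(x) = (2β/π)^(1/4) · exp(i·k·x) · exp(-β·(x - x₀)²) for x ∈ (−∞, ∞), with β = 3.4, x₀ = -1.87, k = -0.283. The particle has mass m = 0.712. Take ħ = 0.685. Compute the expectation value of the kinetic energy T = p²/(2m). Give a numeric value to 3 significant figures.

1.15

T = −(ħ²/2m) d²/dx², so ⟨T⟩ = −(ħ²/2m) ∫ Ψ*·Ψ'' dx; with m = 0.712.
Gaussian moments (u = x − x₀): ∫u^(2j)·e^(−2βu²) du = (2j−1)!!/(4β)^j · √(π/(2β)), odd powers integrate to 0; here √(π/(2β)) = 0.67971. Derivatives: Ψ′ = (ik − 2βu)·Ψ, Ψ″ = ((ik − 2βu)² − 2β)·Ψ; the odd-in-u pieces drop out.
⟨T⟩ = 1.1467.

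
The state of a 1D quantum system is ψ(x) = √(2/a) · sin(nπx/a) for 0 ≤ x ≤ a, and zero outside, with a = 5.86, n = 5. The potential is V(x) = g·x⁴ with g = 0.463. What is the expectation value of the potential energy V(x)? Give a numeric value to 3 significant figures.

107.

⟨V⟩ = ∫ V(x)·|ψ|² dx.
With sin²θ = (1 − cos2θ)/2 on 0 ≤ x ≤ a: ∫sin²(nπx/a) dx = a/2, ∫x·sin²(nπx/a) dx = a²/4, ∫x²·sin²(nπx/a) dx = a³·(1/6 − 1/(4n²π²)); higher powers xᵏ the same way, integrating xᵏ·cos(2nπx/a) by parts.
⟨V⟩ = 107.00.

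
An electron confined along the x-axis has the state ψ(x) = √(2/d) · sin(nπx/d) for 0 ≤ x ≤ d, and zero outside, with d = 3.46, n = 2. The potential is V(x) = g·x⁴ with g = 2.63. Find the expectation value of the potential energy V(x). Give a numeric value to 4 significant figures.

66.20

⟨V⟩ = ∫ V(x)·|ψ|² dx.
With sin²θ = (1 − cos2θ)/2 on 0 ≤ x ≤ d: ∫sin²(nπx/d) dx = d/2, ∫x·sin²(nπx/d) dx = d²/4, ∫x²·sin²(nπx/d) dx = d³·(1/6 − 1/(4n²π²)); higher powers xᵏ the same way, integrating xᵏ·cos(2nπx/d) by parts.
⟨V⟩ = 66.201.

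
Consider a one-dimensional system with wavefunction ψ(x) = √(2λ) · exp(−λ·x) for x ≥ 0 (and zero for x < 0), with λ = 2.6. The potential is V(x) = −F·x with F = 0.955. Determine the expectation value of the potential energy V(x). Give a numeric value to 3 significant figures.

-0.184

⟨V⟩ = ∫ V(x)·|ψ|² dx.
Every integrand reduces to terms xʲ·e^(−2λx) on [0, ∞); use ∫₀^∞ xʲ·e^(−2λx) dx = j!/(2λ)^(j+1).
⟨V⟩ = -0.18365.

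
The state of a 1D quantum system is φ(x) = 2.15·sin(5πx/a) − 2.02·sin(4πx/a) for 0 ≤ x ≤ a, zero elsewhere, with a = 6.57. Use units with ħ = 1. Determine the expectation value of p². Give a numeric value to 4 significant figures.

4.751

p² φ = −ħ² d²φ/dx²; ⟨p²⟩ = −ħ² ∫ φ*·φ'' dx / ∫|φ|² dx.
d²/dx² sin(jπx/a) = −(jπ/a)²·sin(jπx/a); on 0 ≤ x ≤ a, ∫sin²(jπx/a) dx = a/2 and ∫sin(jπx/a)·sin(lπx/a) dx = 0 for j ≠ l, so only diagonal terms survive in ∫|φ|² and ∫φ·φ″; ∫φ·φ′ dx = [φ²/2] between the walls = 0.
State is unnormalized: ∫|φ|² dx = 28.589, and ∫φ*·(−ħ² φ'') dx = 135.84, so ⟨p²⟩ = 135.84 / 28.589.
⟨p²⟩ = 4.7514.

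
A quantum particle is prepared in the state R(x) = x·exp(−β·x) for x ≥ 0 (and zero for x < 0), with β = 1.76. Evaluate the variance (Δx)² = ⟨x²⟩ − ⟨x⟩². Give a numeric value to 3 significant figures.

Compute ⟨x⟩ and ⟨x²⟩ separately, then (Δx)² = ⟨x²⟩ − ⟨x⟩².
Every integrand reduces to terms xʲ·e^(−2βx) on [0, ∞); use ∫₀^∞ xʲ·e^(−2βx) dx = j!/(2β)^(j+1).
Normalization: ∫|R|² dx = 0.045857.
⟨x⟩ = 0.85227 and ⟨x²⟩ = 0.96849.
(Δx)² = 0.96849 − (0.85227)² = 0.24212.

0.242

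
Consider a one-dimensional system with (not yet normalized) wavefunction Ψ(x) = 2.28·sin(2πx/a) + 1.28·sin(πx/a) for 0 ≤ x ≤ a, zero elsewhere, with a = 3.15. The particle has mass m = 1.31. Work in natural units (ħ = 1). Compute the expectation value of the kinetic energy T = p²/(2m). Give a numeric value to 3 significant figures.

T = −(ħ²/2m) d²/dx², so ⟨T⟩ = −(ħ²/2m) ∫ Ψ*·Ψ'' dx / ∫|Ψ|² dx; with m = 1.31.
d²/dx² sin(jπx/a) = −(jπ/a)²·sin(jπx/a); on 0 ≤ x ≤ a, ∫sin²(jπx/a) dx = a/2 and ∫sin(jπx/a)·sin(lπx/a) dx = 0 for j ≠ l, so only diagonal terms survive in ∫|Ψ|² and ∫Ψ·Ψ″; ∫Ψ·Ψ′ dx = [Ψ²/2] between the walls = 0.
State is unnormalized: ∫|Ψ|² dx = 10.768, and ∫Ψ*·(−ħ²/2m · Ψ'') dx = 13.413, so ⟨T⟩ = 13.413 / 10.768.
⟨T⟩ = 1.2456.

1.25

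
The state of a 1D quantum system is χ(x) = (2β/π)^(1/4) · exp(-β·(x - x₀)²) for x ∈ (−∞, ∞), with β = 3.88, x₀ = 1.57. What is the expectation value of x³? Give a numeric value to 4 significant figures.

4.173

⟨x³⟩ = ∫ x³·|χ|² dx (integrals over the domain).
Gaussian moments (u = x − x₀): ∫u^(2j)·e^(−2βu²) du = (2j−1)!!/(4β)^j · √(π/(2β)), odd powers integrate to 0; here √(π/(2β)) = 0.63627.
⟨x³⟩ = 4.1734.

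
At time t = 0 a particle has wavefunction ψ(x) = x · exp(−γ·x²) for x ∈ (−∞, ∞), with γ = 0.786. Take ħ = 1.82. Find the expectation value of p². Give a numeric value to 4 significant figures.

p² ψ = −ħ² d²ψ/dx²; ⟨p²⟩ = −ħ² ∫ ψ*·ψ'' dx / ∫|ψ|² dx.
Expand each integrand as polynomial × e^(−2γx²) and use ∫x^(2j)·e^(−2γx²) dx = (2j−1)!!/(4γ)^j · √(π/(2γ)), odd powers → 0; here √(π/(2γ)) = 1.4137. Differentiate with the product rule, d/dx e^(−γx²) = −2γx·e^(−γx²).
State is unnormalized: ∫|ψ|² dx = 0.44964, and ∫ψ*·(−ħ² ψ'') dx = 3.5120, so ⟨p²⟩ = 3.5120 / 0.44964.
⟨p²⟩ = 7.8106.

7.811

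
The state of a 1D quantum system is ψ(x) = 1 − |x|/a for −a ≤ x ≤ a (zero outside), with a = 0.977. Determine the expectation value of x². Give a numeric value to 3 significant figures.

0.0955

⟨x²⟩ = ∫ x²·|ψ|² dx / ∫|ψ|² dx (integrals over the domain).
ψ is even, so ∫ over [−a, a] = 2∫₀ᵃ with ψ = 1 − x/a there: ∫₀ᵃ (1 − x/a)² dx = a/3, ∫₀ᵃ x²(1 − x/a)² dx = a³/30, ∫₀ᵃ x⁴(1 − x/a)² dx = a⁵/105.
State is unnormalized: ∫|ψ|² dx = 0.65133, and ∫ψ*·x²·ψ dx = 0.062172, so ⟨x²⟩ = 0.062172 / 0.65133.
⟨x²⟩ = 0.095453.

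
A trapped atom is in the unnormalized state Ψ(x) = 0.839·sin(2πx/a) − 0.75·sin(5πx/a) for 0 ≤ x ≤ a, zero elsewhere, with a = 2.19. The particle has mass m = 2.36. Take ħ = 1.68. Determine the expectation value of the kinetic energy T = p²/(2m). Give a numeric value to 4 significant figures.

T = −(ħ²/2m) d²/dx², so ⟨T⟩ = −(ħ²/2m) ∫ Ψ*·Ψ'' dx / ∫|Ψ|² dx; with m = 2.36.
d²/dx² sin(jπx/a) = −(jπ/a)²·sin(jπx/a); on 0 ≤ x ≤ a, ∫sin²(jπx/a) dx = a/2 and ∫sin(jπx/a)·sin(lπx/a) dx = 0 for j ≠ l, so only diagonal terms survive in ∫|Ψ|² and ∫Ψ·Ψ″; ∫Ψ·Ψ′ dx = [Ψ²/2] between the walls = 0.
State is unnormalized: ∫|Ψ|² dx = 1.3867, and ∫Ψ*·(−ħ²/2m · Ψ'') dx = 22.742, so ⟨T⟩ = 22.742 / 1.3867.
⟨T⟩ = 16.400.

16.40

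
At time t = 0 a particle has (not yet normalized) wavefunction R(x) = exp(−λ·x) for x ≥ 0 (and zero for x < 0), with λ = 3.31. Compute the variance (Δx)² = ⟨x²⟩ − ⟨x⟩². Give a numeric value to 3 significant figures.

Compute ⟨x⟩ and ⟨x²⟩ separately, then (Δx)² = ⟨x²⟩ − ⟨x⟩².
Every integrand reduces to terms xʲ·e^(−2λx) on [0, ∞); use ∫₀^∞ xʲ·e^(−2λx) dx = j!/(2λ)^(j+1).
Normalization: ∫|R|² dx = 0.15106.
⟨x⟩ = 0.15106 and ⟨x²⟩ = 0.045637.
(Δx)² = 0.045637 − (0.15106)² = 0.022818.

0.0228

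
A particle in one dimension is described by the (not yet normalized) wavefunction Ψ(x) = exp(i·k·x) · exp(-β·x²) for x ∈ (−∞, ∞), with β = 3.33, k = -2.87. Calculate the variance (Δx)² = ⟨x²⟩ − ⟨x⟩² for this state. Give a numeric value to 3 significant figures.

Compute ⟨x⟩ and ⟨x²⟩ separately, then (Δx)² = ⟨x²⟩ − ⟨x⟩².
Gaussian moments: ∫x^(2j)·e^(−2βx²) dx = (2j−1)!!/(4β)^j · √(π/(2β)), odd powers integrate to 0; here √(π/(2β)) = 0.68681.
Normalization: ∫|Ψ|² dx = 0.68681.
⟨x⟩ = 0.0000 and ⟨x²⟩ = 0.075075.
(Δx)² = 0.075075 − (0.0000)² = 0.075075.

0.0751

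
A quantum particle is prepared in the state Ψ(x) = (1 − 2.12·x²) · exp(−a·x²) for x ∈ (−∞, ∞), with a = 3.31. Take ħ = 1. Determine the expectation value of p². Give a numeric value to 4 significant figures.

p² Ψ = −ħ² d²Ψ/dx²; ⟨p²⟩ = −ħ² ∫ Ψ*·Ψ'' dx / ∫|Ψ|² dx.
Expand each integrand as polynomial × e^(−2ax²) and use ∫x^(2j)·e^(−2ax²) dx = (2j−1)!!/(4a)^j · √(π/(2a)), odd powers → 0; here √(π/(2a)) = 0.68888. Differentiate with the product rule, d/dx e^(−ax²) = −2ax·e^(−ax²).
State is unnormalized: ∫|Ψ|² dx = 0.52126, and ∫Ψ*·(−ħ² Ψ'') dx = 3.4197, so ⟨p²⟩ = 3.4197 / 0.52126.
⟨p²⟩ = 6.5603.

6.560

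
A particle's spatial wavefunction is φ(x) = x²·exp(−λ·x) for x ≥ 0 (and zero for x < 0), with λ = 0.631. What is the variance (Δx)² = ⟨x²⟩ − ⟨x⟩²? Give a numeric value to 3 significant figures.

3.14

Compute ⟨x⟩ and ⟨x²⟩ separately, then (Δx)² = ⟨x²⟩ − ⟨x⟩².
Every integrand reduces to terms xʲ·e^(−2λx) on [0, ∞); use ∫₀^∞ xʲ·e^(−2λx) dx = j!/(2λ)^(j+1).
Normalization: ∫|φ|² dx = 7.4975.
⟨x⟩ = 3.9620 and ⟨x²⟩ = 18.837.
(Δx)² = 18.837 − (3.9620)² = 3.1394.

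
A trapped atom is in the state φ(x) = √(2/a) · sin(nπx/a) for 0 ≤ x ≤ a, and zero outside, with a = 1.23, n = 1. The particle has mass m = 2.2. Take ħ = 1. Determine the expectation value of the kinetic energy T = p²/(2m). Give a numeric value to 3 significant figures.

T = −(ħ²/2m) d²/dx², so ⟨T⟩ = −(ħ²/2m) ∫ φ*·φ'' dx; with m = 2.2.
d/dx sin(nπx/a) = (nπ/a)·cos(nπx/a) and d²/dx² sin(nπx/a) = −(nπ/a)²·sin(nπx/a); on 0 ≤ x ≤ a, ∫sin²(nπx/a) dx = a/2 and ∫sin(nπx/a)·cos(nπx/a) dx = 0.
⟨T⟩ = 1.4826.

1.48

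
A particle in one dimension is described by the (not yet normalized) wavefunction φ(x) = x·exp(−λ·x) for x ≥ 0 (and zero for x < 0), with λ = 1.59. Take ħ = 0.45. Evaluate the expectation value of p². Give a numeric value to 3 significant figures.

0.512

p² φ = −ħ² d²φ/dx²; ⟨p²⟩ = −ħ² ∫ φ*·φ'' dx / ∫|φ|² dx.
Differentiate x·exp(−λ·x) with the product rule; every integrand then reduces to terms xʲ·e^(−2λx) on [0, ∞), with ∫₀^∞ xʲ·e^(−2λx) dx = j!/(2λ)^(j+1).
State is unnormalized: ∫|φ|² dx = 0.062194, and ∫φ*·(−ħ² φ'') dx = 0.031840, so ⟨p²⟩ = 0.031840 / 0.062194.
⟨p²⟩ = 0.51194.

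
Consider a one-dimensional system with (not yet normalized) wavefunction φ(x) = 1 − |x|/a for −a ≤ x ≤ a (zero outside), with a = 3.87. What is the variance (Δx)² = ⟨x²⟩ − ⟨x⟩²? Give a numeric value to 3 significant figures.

Compute ⟨x⟩ and ⟨x²⟩ separately, then (Δx)² = ⟨x²⟩ − ⟨x⟩².
φ is even, so ∫ over [−a, a] = 2∫₀ᵃ with φ = 1 − x/a there: ∫₀ᵃ (1 − x/a)² dx = a/3, ∫₀ᵃ x²(1 − x/a)² dx = a³/30, ∫₀ᵃ x⁴(1 − x/a)² dx = a⁵/105.
Normalization: ∫|φ|² dx = 2.5800.
⟨x⟩ = 0.0000 and ⟨x²⟩ = 1.4977.
(Δx)² = 1.4977 − (0.0000)² = 1.4977.

1.50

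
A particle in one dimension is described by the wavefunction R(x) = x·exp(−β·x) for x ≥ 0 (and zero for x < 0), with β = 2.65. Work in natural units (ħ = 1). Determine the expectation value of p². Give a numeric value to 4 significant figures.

p² R = −ħ² d²R/dx²; ⟨p²⟩ = −ħ² ∫ R*·R'' dx / ∫|R|² dx.
Differentiate x·exp(−β·x) with the product rule; every integrand then reduces to terms xʲ·e^(−2βx) on [0, ∞), with ∫₀^∞ xʲ·e^(−2βx) dx = j!/(2β)^(j+1).
State is unnormalized: ∫|R|² dx = 0.013434, and ∫R*·(−ħ² R'') dx = 0.094340, so ⟨p²⟩ = 0.094340 / 0.013434.
⟨p²⟩ = 7.0225.

7.023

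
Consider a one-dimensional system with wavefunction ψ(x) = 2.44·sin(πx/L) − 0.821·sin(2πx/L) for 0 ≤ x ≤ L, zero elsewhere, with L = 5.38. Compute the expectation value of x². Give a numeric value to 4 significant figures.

11.45

⟨x²⟩ = ∫ x²·|ψ|² dx / ∫|ψ|² dx (integrals over the domain).
On 0 ≤ x ≤ L (j ≠ l): ∫sin²(jπx/L) dx = L/2, ∫sin(jπx/L)·sin(lπx/L) dx = 0; diagonal moments ∫x·sin²(jπx/L) dx = L²/4, ∫x²·sin²(jπx/L) dx = L³·(1/6 − 1/(4j²π²)); cross terms ∫x·sin(jπx/L)·sin(lπx/L) dx = 0 for j + l even and −4jlL²/(π²(j² − l²)²) for j + l odd, ∫x²·sin(jπx/L)·sin(lπx/L) dx = (−1)^(j+l)·4jlL³/(π²(j² − l²)²); higher powers the same way via product-to-sum and parts.
State is unnormalized: ∫|ψ|² dx = 17.828, and ∫ψ*·x²·ψ dx = 204.05, so ⟨x²⟩ = 204.05 / 17.828.
⟨x²⟩ = 11.445.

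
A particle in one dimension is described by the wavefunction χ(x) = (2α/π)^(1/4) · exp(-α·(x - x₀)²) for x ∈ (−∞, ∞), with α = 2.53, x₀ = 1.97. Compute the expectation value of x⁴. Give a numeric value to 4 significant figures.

17.39

⟨x⁴⟩ = ∫ x⁴·|χ|² dx (integrals over the domain).
Gaussian moments (u = x − x₀): ∫u^(2j)·e^(−2αu²) du = (2j−1)!!/(4α)^j · √(π/(2α)), odd powers integrate to 0; here √(π/(2α)) = 0.78795.
⟨x⁴⟩ = 17.392.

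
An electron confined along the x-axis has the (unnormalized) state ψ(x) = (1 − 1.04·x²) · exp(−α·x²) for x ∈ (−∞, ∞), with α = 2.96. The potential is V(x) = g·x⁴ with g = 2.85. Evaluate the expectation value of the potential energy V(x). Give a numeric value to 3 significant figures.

⟨V⟩ = ∫ V(x)·|ψ|² dx / ∫|ψ|² dx.
Expand each integrand as polynomial × e^(−2αx²) and use ∫x^(2j)·e^(−2αx²) dx = (2j−1)!!/(4α)^j · √(π/(2α)), odd powers → 0; here √(π/(2α)) = 0.72847.
State is unnormalized: ∫|ψ|² dx = 0.61736, and ∫ψ*·V(x)·ψ dx = 0.017402, so ⟨V⟩ = 0.017402 / 0.61736.
⟨V⟩ = 0.028187.

0.0282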